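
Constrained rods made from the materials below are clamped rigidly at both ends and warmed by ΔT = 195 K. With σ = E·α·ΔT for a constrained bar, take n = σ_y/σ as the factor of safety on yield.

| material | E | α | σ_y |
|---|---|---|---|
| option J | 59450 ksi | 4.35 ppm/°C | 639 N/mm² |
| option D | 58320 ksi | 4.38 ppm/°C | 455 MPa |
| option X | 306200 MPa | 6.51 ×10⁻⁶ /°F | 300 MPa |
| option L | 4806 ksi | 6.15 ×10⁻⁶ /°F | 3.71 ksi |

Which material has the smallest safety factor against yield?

With everything in SI (GPa, ×10⁻⁶/K, MPa):
  option J: E = 409.9, α = 4.35, σ_y = 639.0 → σ = 348 MPa, n = 1.84
  option D: E = 402.1, α = 4.38, σ_y = 455.0 → σ = 343 MPa, n = 1.32
  option X: E = 306.2, α = 11.7, σ_y = 300.0 → σ = 700 MPa, n = 0.429
  option L: E = 33.14, α = 11.1, σ_y = 25.58 → σ = 71.5 MPa, n = 0.358
Smallest n: option L with n = 0.358.

option L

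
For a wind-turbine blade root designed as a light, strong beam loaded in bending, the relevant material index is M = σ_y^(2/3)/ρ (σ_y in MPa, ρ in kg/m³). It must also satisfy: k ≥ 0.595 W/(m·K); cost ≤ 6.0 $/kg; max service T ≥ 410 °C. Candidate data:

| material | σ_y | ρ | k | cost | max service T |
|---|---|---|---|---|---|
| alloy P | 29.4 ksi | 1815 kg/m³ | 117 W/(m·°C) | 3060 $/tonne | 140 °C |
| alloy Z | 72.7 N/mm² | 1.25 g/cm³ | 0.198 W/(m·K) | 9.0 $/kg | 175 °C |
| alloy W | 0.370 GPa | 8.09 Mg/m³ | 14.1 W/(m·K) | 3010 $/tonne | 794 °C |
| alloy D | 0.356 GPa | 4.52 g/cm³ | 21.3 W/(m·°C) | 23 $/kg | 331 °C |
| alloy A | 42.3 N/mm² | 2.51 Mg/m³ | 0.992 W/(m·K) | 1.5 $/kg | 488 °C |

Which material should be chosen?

alloy W

Screen on constraints: k ≥ 0.595 W/(m·K); cost ≤ 6.0 $/kg; max service T ≥ 410 °C. Survivors: alloy W, alloy A.
In SI units:
  alloy W: σ_y = 370.0 MPa, ρ = 8090 kg/m³
  alloy A: σ_y = 42.30 MPa, ρ = 2510 kg/m³
  alloy W: M = 6.37×10⁻³
  alloy A: M = 4.84×10⁻³
Alloy W has the largest M.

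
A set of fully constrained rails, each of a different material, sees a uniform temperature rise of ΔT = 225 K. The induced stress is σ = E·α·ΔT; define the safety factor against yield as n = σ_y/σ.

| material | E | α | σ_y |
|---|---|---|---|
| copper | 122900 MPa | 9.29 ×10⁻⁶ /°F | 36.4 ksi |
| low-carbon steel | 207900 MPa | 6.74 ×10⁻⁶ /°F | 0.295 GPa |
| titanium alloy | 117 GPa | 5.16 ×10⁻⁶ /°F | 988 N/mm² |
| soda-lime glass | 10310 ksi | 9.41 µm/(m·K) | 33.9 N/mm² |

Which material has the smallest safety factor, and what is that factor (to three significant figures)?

soda-lime glass, n = 0.225

Converting E to GPa, α to ×10⁻⁶/K, σ_y to MPa, then σ and n for each:
  copper: E = 122.9, α = 16.7, σ_y = 251.0 → σ = 462 MPa, n = 0.543
  low-carbon steel: E = 207.9, α = 12.1, σ_y = 295.0 → σ = 568 MPa, n = 0.520
  titanium alloy: E = 117.0, α = 9.29, σ_y = 988.0 → σ = 245 MPa, n = 4.04
  soda-lime glass: E = 71.08, α = 9.41, σ_y = 33.90 → σ = 151 MPa, n = 0.225
Soda-lime glass has the lowest safety factor, n = 0.225.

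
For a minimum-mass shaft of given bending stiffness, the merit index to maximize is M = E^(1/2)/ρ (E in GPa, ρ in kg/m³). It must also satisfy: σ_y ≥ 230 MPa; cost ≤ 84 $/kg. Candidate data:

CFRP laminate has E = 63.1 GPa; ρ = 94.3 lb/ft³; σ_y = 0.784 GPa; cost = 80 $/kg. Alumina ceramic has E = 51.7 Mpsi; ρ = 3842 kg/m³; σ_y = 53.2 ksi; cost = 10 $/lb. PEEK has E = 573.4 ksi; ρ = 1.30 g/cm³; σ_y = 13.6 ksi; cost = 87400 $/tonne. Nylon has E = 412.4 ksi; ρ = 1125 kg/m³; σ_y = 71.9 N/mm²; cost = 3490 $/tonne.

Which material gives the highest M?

Screen on constraints: σ_y ≥ 230 MPa; cost ≤ 84 $/kg. Survivors: CFRP laminate, alumina ceramic.
Normalizing units and computing the index:
  CFRP laminate: E = 63.10 GPa, ρ = 1511 kg/m³
  alumina ceramic: E = 356.5 GPa, ρ = 3842 kg/m³
  CFRP laminate: M = 5.26×10⁻³
  alumina ceramic: M = 4.91×10⁻³
CFRP laminate ranks first.

CFRP laminate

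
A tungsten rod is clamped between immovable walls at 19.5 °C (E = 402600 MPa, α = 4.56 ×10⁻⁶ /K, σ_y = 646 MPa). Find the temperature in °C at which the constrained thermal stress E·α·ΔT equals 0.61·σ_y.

E = 402600 MPa = 402.6 GPa.
E·α·ΔT = 394.1 MPa ⇒ ΔT = 394.1 / (402.6×10³ × 4.56×10⁻⁶) = 214.6 K.
T = 19.5 + 214.6 = 234.1 °C.

234 °C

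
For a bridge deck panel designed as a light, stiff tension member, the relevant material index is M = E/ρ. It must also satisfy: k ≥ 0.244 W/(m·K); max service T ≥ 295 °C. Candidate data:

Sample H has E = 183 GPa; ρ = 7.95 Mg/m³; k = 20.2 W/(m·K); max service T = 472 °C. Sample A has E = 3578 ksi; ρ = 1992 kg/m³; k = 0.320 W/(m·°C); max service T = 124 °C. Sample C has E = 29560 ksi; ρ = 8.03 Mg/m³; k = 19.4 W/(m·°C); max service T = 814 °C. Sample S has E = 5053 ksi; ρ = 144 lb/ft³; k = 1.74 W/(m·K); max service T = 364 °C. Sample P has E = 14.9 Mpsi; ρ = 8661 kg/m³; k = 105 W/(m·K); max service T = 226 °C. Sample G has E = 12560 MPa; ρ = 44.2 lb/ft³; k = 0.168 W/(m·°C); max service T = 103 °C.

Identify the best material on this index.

Screen on constraints: k ≥ 0.244 W/(m·K); max service T ≥ 295 °C. Survivors: sample H, sample C, sample S.
Convert each candidate to consistent units, then evaluate M:
  sample H: E = 183.0 GPa, ρ = 7950 kg/m³
  sample C: E = 203.8 GPa, ρ = 8030 kg/m³
  sample S: E = 34.84 GPa, ρ = 2307 kg/m³
  sample C: M = 25.4 MN·m/kg
  sample H: M = 23.0 MN·m/kg
  sample S: M = 15.1 MN·m/kg
Sample C ranks first.

sample C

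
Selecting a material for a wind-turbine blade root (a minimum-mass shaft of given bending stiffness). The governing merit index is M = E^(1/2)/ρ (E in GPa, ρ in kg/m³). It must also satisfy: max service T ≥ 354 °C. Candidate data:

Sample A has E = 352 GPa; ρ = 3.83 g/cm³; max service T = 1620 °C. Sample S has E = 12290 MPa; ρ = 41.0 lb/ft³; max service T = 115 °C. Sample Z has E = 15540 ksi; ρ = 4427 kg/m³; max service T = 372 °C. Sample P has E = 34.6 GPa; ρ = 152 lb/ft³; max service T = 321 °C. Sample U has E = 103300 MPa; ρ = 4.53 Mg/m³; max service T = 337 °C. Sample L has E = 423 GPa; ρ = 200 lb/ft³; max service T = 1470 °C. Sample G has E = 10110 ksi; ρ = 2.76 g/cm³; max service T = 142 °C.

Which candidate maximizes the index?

Screen on constraints: max service T ≥ 354 °C. Survivors: sample A, sample Z, sample L.
After converting to SI:
  sample A: E = 352.0 GPa, ρ = 3830 kg/m³
  sample Z: E = 107.1 GPa, ρ = 4427 kg/m³
  sample L: E = 423.0 GPa, ρ = 3204 kg/m³
  sample L: M = 6.42×10⁻³
  sample A: M = 4.90×10⁻³
  sample Z: M = 2.34×10⁻³
Sample L ranks first.

sample L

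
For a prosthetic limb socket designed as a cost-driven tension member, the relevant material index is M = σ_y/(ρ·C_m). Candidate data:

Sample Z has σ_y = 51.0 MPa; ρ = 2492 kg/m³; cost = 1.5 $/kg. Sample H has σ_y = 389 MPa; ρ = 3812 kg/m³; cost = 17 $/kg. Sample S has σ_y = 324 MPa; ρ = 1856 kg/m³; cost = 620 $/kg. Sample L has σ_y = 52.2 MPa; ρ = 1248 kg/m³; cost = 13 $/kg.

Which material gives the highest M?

sample Z

Evaluate M for each candidate:
  sample Z: M = 13.6 kN·m per $
  sample H: M = 6.00 kN·m per $
  sample L: M = 3.22 kN·m per $
  sample S: M = 0.282 kN·m per $
Sample Z has the largest M.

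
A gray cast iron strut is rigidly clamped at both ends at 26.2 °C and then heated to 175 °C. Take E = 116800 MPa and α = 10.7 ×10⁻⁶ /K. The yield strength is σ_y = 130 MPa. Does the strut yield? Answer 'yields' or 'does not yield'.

yields

E = 116800 MPa = 116.8 GPa.
ΔT = 148.8 K. Constrained thermal stress σ = E·α·ΔT = 116.8×10³ MPa × 10.7×10⁻⁶ × 148.8 = 186 MPa (compressive).
Compare to σ_y = 130 MPa: σ ≥ σ_y, so it yields.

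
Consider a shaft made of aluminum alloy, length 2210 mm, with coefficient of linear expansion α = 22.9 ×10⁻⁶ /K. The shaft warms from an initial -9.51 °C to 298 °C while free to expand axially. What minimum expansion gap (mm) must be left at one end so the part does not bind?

15.6 mm

ΔT = 298 − (-9.51) = 307.5 K.
ΔL = α·L₀·ΔT = 22.9×10⁻⁶ × 2210 mm × 307.5 K = 15.6 mm.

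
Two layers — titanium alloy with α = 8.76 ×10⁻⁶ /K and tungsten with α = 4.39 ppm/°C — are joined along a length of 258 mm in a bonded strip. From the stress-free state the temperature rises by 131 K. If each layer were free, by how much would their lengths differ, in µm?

Δα = |8.76 − 4.39|×10⁻⁶/K = 4.37×10⁻⁶/K.
ΔL_mismatch = Δα·L·ΔT = 4.37×10⁻⁶ × 258.0 mm × 131.0 K = 148 µm.

148 µm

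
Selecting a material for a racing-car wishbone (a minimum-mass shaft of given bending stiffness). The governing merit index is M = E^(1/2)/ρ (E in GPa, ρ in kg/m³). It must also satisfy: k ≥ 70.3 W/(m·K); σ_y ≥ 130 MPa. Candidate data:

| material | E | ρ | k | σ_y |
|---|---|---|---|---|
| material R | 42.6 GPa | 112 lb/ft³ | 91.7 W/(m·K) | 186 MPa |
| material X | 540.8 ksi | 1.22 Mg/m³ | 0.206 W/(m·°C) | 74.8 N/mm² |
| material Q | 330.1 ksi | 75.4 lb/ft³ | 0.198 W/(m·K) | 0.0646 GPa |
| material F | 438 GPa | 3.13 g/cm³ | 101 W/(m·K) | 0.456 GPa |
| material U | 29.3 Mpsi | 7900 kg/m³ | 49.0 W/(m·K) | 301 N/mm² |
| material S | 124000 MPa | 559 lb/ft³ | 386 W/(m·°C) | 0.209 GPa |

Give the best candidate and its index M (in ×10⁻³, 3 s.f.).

Screen on constraints: k ≥ 70.3 W/(m·K); σ_y ≥ 130 MPa. Survivors: material R, material F, material S.
Putting every candidate on a common basis:
  material R: E = 42.60 GPa, ρ = 1794 kg/m³
  material F: E = 438.0 GPa, ρ = 3130 kg/m³
  material S: E = 124.0 GPa, ρ = 8954 kg/m³
  material F: M = 6.69×10⁻³
  material R: M = 3.64×10⁻³
  material S: M = 1.24×10⁻³
Material F has the largest M.

material F, M = 6.69×10⁻³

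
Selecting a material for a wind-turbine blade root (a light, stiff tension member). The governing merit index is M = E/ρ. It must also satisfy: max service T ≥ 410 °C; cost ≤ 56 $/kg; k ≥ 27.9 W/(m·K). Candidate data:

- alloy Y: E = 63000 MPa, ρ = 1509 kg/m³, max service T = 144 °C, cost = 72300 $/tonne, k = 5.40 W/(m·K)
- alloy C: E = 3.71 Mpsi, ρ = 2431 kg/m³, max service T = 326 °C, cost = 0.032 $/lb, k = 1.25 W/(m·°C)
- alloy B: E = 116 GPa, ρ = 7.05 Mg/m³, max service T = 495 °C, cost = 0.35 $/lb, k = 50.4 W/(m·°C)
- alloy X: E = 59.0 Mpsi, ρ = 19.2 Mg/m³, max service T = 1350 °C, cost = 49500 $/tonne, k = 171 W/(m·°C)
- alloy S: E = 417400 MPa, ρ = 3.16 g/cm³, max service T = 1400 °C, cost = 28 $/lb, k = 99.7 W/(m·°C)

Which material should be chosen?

alloy X

Screen on constraints: max service T ≥ 410 °C; cost ≤ 56 $/kg; k ≥ 27.9 W/(m·K). Survivors: alloy B, alloy X.
In SI units:
  alloy B: E = 116.0 GPa, ρ = 7050 kg/m³
  alloy X: E = 406.8 GPa, ρ = 19200 kg/m³
  alloy X: M = 21.2 MN·m/kg
  alloy B: M = 16.5 MN·m/kg
Alloy X ranks first.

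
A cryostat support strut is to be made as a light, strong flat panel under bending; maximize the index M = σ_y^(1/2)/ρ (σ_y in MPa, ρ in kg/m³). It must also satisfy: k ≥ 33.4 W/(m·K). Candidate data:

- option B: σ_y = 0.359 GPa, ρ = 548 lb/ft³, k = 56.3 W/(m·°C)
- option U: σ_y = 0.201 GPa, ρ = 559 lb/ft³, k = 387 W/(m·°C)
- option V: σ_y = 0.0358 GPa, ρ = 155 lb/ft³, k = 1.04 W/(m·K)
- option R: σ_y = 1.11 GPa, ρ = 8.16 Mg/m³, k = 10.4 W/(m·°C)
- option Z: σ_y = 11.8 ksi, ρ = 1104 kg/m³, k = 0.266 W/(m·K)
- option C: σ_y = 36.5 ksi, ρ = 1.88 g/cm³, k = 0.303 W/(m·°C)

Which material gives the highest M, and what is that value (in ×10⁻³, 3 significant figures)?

Screen on constraints: k ≥ 33.4 W/(m·K). Survivors: option B, option U.
Putting every candidate on a common basis:
  option B: σ_y = 359.0 MPa, ρ = 8778 kg/m³
  option U: σ_y = 201.0 MPa, ρ = 8954 kg/m³
  option B: M = 2.16×10⁻³
  option U: M = 1.58×10⁻³
The maximum is for option B.

option B, M = 2.16×10⁻³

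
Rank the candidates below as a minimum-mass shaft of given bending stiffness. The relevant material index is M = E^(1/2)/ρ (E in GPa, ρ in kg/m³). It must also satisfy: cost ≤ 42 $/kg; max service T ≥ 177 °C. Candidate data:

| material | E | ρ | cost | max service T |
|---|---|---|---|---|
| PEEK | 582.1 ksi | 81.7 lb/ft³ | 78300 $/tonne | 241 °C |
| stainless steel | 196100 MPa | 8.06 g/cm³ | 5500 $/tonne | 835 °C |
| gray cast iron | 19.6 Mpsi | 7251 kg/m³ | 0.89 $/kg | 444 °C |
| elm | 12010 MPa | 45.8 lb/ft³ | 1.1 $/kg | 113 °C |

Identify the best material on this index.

Screen on constraints: cost ≤ 42 $/kg; max service T ≥ 177 °C. Survivors: stainless steel, gray cast iron.
Putting every candidate on a common basis:
  stainless steel: E = 196.1 GPa, ρ = 8060 kg/m³
  gray cast iron: E = 135.1 GPa, ρ = 7251 kg/m³
  stainless steel: M = 1.74×10⁻³
  gray cast iron: M = 1.60×10⁻³
The maximum is for stainless steel.

stainless steel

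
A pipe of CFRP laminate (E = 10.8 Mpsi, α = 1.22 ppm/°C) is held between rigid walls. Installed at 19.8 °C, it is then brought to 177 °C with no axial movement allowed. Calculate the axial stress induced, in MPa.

E = 10.8 Mpsi = 74.46 GPa.
ΔT = 157.2 K. Constrained thermal stress σ = E·α·ΔT = 74.46×10³ MPa × 1.22×10⁻⁶ × 157.2 = 14.3 MPa (compressive).

14.3 MPa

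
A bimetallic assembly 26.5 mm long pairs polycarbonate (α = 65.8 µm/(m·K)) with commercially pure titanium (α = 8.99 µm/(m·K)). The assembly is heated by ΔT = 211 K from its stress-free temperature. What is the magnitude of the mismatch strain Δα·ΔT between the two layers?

Δα = |65.8 − 8.99|×10⁻⁶/K = 56.8×10⁻⁶/K.
Mismatch strain = Δα·ΔT = 56.8×10⁻⁶ × 211.0 = 0.0120.

0.0120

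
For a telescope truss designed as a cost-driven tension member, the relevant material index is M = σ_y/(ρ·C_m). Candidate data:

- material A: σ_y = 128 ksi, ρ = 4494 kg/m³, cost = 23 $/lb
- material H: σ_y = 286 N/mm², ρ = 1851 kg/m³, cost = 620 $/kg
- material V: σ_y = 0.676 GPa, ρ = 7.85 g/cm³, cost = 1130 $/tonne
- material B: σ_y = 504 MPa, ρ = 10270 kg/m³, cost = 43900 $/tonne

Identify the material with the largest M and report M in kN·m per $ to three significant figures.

material V, M = 76.2 kN·m per $

Convert each candidate to consistent units, then evaluate M:
  material A: σ_y = 882.5 MPa, ρ = 4494 kg/m³, cost = 50.71 $/kg
  material H: σ_y = 286.0 MPa, ρ = 1851 kg/m³, cost = 620.0 $/kg
  material V: σ_y = 676.0 MPa, ρ = 7850 kg/m³, cost = 1.130 $/kg
  material B: σ_y = 504.0 MPa, ρ = 10270 kg/m³, cost = 43.90 $/kg
  material V: M = 76.2 kN·m per $
  material A: M = 3.87 kN·m per $
  material B: M = 1.12 kN·m per $
  material H: M = 0.249 kN·m per $
The maximum is for material V.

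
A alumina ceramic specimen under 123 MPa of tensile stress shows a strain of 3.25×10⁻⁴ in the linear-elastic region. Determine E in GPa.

E = σ/ε = 123 MPa / 3.25×10⁻⁴ = 378500 MPa = 378 GPa.

378 GPa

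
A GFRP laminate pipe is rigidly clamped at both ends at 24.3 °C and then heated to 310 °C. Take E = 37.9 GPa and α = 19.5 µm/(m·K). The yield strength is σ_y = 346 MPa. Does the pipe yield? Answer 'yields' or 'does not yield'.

does not yield

ΔT = 285.7 K. Constrained thermal stress σ = E·α·ΔT = 37.90×10³ MPa × 19.5×10⁻⁶ × 285.7 = 211 MPa (compressive).
Compare to σ_y = 346 MPa: σ < σ_y, so it does not yield.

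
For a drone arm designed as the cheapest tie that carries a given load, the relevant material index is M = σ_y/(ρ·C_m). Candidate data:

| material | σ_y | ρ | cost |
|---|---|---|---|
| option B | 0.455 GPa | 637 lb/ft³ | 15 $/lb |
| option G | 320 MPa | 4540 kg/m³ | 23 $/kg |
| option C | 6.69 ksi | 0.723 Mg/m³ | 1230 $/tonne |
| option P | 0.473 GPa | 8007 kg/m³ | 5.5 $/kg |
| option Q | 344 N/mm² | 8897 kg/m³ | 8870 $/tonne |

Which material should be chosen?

Normalizing units and computing the index:
  option B: σ_y = 455.0 MPa, ρ = 10200 kg/m³, cost = 33.07 $/kg
  option G: σ_y = 320.0 MPa, ρ = 4540 kg/m³, cost = 23.00 $/kg
  option C: σ_y = 46.13 MPa, ρ = 723.0 kg/m³, cost = 1.230 $/kg
  option P: σ_y = 473.0 MPa, ρ = 8007 kg/m³, cost = 5.500 $/kg
  option Q: σ_y = 344.0 MPa, ρ = 8897 kg/m³, cost = 8.870 $/kg
  option C: M = 51.9 kN·m per $
  option P: M = 10.7 kN·m per $
  option Q: M = 4.36 kN·m per $
  option G: M = 3.06 kN·m per $
  option B: M = 1.35 kN·m per $
Option C has the largest M.

option C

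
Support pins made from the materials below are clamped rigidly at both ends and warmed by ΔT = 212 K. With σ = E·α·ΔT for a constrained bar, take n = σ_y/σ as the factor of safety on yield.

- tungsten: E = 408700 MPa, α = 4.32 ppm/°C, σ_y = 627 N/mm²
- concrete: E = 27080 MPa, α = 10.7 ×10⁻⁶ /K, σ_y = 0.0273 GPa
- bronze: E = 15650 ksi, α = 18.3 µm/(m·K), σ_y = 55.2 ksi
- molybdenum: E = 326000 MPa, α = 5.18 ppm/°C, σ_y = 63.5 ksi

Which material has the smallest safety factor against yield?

With everything in SI (GPa, ×10⁻⁶/K, MPa):
  tungsten: E = 408.7, α = 4.32, σ_y = 627.0 → σ = 374 MPa, n = 1.68
  concrete: E = 27.08, α = 10.7, σ_y = 27.30 → σ = 61.4 MPa, n = 0.444
  bronze: E = 107.9, α = 18.3, σ_y = 380.6 → σ = 419 MPa, n = 0.909
  molybdenum: E = 326.0, α = 5.18, σ_y = 437.8 → σ = 358 MPa, n = 1.22
The minimum is concrete at n = 0.444.

concrete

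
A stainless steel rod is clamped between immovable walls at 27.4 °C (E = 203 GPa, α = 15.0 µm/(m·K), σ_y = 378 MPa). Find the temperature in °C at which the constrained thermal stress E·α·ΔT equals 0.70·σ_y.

114 °C

E·α·ΔT = 264.6 MPa ⇒ ΔT = 264.6 / (203.0×10³ × 15.0×10⁻⁶) = 86.90 K.
T = 27.4 + 86.90 = 114.3 °C.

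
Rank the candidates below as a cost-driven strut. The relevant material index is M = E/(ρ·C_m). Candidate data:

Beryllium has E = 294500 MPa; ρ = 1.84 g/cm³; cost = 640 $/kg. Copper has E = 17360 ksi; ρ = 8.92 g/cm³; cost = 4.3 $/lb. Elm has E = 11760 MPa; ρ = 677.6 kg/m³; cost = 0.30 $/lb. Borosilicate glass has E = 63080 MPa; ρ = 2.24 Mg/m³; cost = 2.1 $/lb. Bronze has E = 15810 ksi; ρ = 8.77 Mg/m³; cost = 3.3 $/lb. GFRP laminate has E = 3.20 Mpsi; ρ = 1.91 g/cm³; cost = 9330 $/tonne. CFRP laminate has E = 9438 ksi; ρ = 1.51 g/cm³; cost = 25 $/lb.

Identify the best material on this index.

After converting to SI:
  beryllium: E = 294.5 GPa, ρ = 1840 kg/m³, cost = 640.0 $/kg
  copper: E = 119.7 GPa, ρ = 8920 kg/m³, cost = 9.480 $/kg
  elm: E = 11.76 GPa, ρ = 677.6 kg/m³, cost = 0.6614 $/kg
  borosilicate glass: E = 63.08 GPa, ρ = 2240 kg/m³, cost = 4.630 $/kg
  bronze: E = 109.0 GPa, ρ = 8770 kg/m³, cost = 7.275 $/kg
  GFRP laminate: E = 22.06 GPa, ρ = 1910 kg/m³, cost = 9.330 $/kg
  CFRP laminate: E = 65.07 GPa, ρ = 1510 kg/m³, cost = 55.11 $/kg
  elm: M = 26.2 MN·m per $
  borosilicate glass: M = 6.08 MN·m per $
  bronze: M = 1.71 MN·m per $
  copper: M = 1.42 MN·m per $
  GFRP laminate: M = 1.24 MN·m per $
  CFRP laminate: M = 0.782 MN·m per $
  beryllium: M = 0.250 MN·m per $
Elm ranks first.

elm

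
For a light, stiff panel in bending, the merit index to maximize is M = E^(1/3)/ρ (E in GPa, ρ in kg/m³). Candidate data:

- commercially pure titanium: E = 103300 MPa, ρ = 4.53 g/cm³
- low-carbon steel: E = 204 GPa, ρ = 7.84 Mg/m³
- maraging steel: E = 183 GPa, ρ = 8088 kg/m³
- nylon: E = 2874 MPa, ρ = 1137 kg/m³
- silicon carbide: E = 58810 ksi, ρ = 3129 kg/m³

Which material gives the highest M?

silicon carbide

After converting to SI:
  commercially pure titanium: E = 103.3 GPa, ρ = 4530 kg/m³
  low-carbon steel: E = 204.0 GPa, ρ = 7840 kg/m³
  maraging steel: E = 183.0 GPa, ρ = 8088 kg/m³
  nylon: E = 2.874 GPa, ρ = 1137 kg/m³
  silicon carbide: E = 405.5 GPa, ρ = 3129 kg/m³
  silicon carbide: M = 2.37×10⁻³
  nylon: M = 1.25×10⁻³
  commercially pure titanium: M = 1.04×10⁻³
  low-carbon steel: M = 0.751×10⁻³
  maraging steel: M = 0.702×10⁻³
The maximum is for silicon carbide.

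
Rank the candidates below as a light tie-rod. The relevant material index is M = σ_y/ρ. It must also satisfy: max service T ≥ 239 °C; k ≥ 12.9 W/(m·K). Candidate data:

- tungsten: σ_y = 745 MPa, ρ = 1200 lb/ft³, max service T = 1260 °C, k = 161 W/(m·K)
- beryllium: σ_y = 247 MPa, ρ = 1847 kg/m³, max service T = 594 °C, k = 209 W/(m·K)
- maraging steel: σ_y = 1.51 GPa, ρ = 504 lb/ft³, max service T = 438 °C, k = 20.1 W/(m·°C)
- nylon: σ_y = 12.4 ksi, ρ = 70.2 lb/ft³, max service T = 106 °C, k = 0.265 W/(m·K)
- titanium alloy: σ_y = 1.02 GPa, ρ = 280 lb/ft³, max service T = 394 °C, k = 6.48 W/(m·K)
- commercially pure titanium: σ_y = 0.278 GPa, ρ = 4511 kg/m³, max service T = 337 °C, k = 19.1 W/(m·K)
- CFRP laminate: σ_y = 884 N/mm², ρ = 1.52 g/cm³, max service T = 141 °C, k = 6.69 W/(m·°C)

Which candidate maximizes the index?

Screen on constraints: max service T ≥ 239 °C; k ≥ 12.9 W/(m·K). Survivors: tungsten, beryllium, maraging steel, commercially pure titanium.
In SI units:
  tungsten: σ_y = 745.0 MPa, ρ = 19220 kg/m³
  beryllium: σ_y = 247.0 MPa, ρ = 1847 kg/m³
  maraging steel: σ_y = 1510 MPa, ρ = 8073 kg/m³
  commercially pure titanium: σ_y = 278.0 MPa, ρ = 4511 kg/m³
  maraging steel: M = 187 kN·m/kg
  beryllium: M = 134 kN·m/kg
  commercially pure titanium: M = 61.6 kN·m/kg
  tungsten: M = 38.8 kN·m/kg
The maximum is for maraging steel.

maraging steel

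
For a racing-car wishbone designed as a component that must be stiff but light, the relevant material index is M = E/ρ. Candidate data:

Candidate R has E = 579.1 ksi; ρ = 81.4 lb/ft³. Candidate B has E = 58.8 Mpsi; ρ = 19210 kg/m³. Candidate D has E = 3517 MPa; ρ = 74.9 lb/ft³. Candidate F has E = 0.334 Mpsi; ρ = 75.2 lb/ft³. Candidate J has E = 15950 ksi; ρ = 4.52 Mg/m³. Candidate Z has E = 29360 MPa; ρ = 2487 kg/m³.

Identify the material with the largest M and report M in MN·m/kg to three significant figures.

candidate J, M = 24.3 MN·m/kg

Putting every candidate on a common basis:
  candidate R: E = 3.993 GPa, ρ = 1304 kg/m³
  candidate B: E = 405.4 GPa, ρ = 19210 kg/m³
  candidate D: E = 3.517 GPa, ρ = 1200 kg/m³
  candidate F: E = 2.303 GPa, ρ = 1205 kg/m³
  candidate J: E = 110.0 GPa, ρ = 4520 kg/m³
  candidate Z: E = 29.36 GPa, ρ = 2487 kg/m³
  candidate J: M = 24.3 MN·m/kg
  candidate B: M = 21.1 MN·m/kg
  candidate Z: M = 11.8 MN·m/kg
  candidate R: M = 3.06 MN·m/kg
  candidate D: M = 2.93 MN·m/kg
  candidate F: M = 1.91 MN·m/kg
The maximum is for candidate J.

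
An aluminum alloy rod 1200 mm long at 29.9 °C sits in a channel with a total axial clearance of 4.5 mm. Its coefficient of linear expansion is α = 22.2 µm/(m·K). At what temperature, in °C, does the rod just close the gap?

α·L₀·ΔT = 4.5 mm ⇒ ΔT = 4.5 / (22.2×10⁻⁶ × 1200.0) = 168.9 K.
T = 29.9 + 168.9 = 198.8 °C.

199 °C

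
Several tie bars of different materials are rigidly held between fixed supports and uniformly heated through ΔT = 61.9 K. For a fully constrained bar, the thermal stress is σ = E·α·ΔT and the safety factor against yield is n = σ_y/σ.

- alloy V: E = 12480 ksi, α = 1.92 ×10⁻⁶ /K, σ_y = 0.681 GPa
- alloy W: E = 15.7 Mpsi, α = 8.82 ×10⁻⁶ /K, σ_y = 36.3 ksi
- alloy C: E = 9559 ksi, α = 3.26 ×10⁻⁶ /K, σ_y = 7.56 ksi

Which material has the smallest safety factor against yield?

alloy C

In consistent units (E in GPa, α in ×10⁻⁶/K, σ_y in MPa):
  alloy V: E = 86.05, α = 1.92, σ_y = 681.0 → σ = 10.2 MPa, n = 66.6
  alloy W: E = 108.2, α = 8.82, σ_y = 250.3 → σ = 59.1 MPa, n = 4.23
  alloy C: E = 65.91, α = 3.26, σ_y = 52.12 → σ = 13.3 MPa, n = 3.92
Smallest n: alloy C with n = 3.92.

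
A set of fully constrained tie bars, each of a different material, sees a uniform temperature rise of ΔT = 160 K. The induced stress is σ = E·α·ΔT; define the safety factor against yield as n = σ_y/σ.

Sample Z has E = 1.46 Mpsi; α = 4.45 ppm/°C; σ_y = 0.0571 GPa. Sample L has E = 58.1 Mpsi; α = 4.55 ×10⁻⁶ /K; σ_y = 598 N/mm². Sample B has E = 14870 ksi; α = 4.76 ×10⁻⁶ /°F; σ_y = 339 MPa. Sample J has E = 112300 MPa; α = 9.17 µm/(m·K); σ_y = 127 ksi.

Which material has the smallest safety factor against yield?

With everything in SI (GPa, ×10⁻⁶/K, MPa):
  sample Z: E = 10.07, α = 4.45, σ_y = 57.10 → σ = 7.17 MPa, n = 7.97
  sample L: E = 400.6, α = 4.55, σ_y = 598.0 → σ = 292 MPa, n = 2.05
  sample B: E = 102.5, α = 8.57, σ_y = 339.0 → σ = 141 MPa, n = 2.41
  sample J: E = 112.3, α = 9.17, σ_y = 875.6 → σ = 165 MPa, n = 5.31
Sample L has the lowest safety factor, n = 2.05.

sample L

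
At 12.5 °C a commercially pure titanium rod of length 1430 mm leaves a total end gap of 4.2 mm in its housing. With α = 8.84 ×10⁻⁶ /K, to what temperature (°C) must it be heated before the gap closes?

345 °C

α·L₀·ΔT = 4.2 mm ⇒ ΔT = 4.2 / (8.84×10⁻⁶ × 1430.0) = 332.2 K.
T = 12.5 + 332.2 = 344.7 °C.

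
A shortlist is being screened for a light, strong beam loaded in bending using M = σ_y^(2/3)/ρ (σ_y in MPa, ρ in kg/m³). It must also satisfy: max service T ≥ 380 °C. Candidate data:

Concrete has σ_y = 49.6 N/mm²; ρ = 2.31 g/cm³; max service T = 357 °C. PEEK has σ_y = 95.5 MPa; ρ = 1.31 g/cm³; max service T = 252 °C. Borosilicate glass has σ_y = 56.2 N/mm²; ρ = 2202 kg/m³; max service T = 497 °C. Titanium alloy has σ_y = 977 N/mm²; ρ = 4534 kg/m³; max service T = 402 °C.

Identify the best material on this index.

titanium alloy

Screen on constraints: max service T ≥ 380 °C. Survivors: borosilicate glass, titanium alloy.
In SI units:
  borosilicate glass: σ_y = 56.20 MPa, ρ = 2202 kg/m³
  titanium alloy: σ_y = 977.0 MPa, ρ = 4534 kg/m³
  titanium alloy: M = 21.7×10⁻³
  borosilicate glass: M = 6.66×10⁻³
Titanium alloy ranks first.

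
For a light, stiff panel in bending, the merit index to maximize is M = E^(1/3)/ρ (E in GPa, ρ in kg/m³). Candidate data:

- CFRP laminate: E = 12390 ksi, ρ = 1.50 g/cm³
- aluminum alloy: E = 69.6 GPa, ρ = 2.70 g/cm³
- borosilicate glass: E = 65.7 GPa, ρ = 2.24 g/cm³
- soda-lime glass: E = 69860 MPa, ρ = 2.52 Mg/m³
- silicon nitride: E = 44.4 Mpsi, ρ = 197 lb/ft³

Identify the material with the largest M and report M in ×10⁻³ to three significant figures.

CFRP laminate, M = 2.94×10⁻³

Putting every candidate on a common basis:
  CFRP laminate: E = 85.43 GPa, ρ = 1500 kg/m³
  aluminum alloy: E = 69.60 GPa, ρ = 2700 kg/m³
  borosilicate glass: E = 65.70 GPa, ρ = 2240 kg/m³
  soda-lime glass: E = 69.86 GPa, ρ = 2520 kg/m³
  silicon nitride: E = 306.1 GPa, ρ = 3156 kg/m³
  CFRP laminate: M = 2.94×10⁻³
  silicon nitride: M = 2.14×10⁻³
  borosilicate glass: M = 1.80×10⁻³
  soda-lime glass: M = 1.63×10⁻³
  aluminum alloy: M = 1.52×10⁻³
CFRP laminate ranks first.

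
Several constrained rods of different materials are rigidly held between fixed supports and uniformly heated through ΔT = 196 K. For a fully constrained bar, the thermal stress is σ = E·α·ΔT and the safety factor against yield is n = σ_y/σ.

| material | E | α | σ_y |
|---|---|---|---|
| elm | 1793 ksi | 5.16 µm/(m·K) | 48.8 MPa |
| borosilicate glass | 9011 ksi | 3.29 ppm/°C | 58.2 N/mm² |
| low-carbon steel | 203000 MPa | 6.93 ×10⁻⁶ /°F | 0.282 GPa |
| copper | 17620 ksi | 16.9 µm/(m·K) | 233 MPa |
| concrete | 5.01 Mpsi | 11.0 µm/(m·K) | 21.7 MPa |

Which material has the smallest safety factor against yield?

Converting E to GPa, α to ×10⁻⁶/K, σ_y to MPa, then σ and n for each:
  elm: E = 12.36, α = 5.16, σ_y = 48.80 → σ = 12.5 MPa, n = 3.90
  borosilicate glass: E = 62.13, α = 3.29, σ_y = 58.20 → σ = 40.1 MPa, n = 1.45
  low-carbon steel: E = 203.0, α = 12.5, σ_y = 282.0 → σ = 496 MPa, n = 0.568
  copper: E = 121.5, α = 16.9, σ_y = 233.0 → σ = 402 MPa, n = 0.579
  concrete: E = 34.54, α = 11.0, σ_y = 21.70 → σ = 74.5 MPa, n = 0.291
Smallest n: concrete with n = 0.291.

concrete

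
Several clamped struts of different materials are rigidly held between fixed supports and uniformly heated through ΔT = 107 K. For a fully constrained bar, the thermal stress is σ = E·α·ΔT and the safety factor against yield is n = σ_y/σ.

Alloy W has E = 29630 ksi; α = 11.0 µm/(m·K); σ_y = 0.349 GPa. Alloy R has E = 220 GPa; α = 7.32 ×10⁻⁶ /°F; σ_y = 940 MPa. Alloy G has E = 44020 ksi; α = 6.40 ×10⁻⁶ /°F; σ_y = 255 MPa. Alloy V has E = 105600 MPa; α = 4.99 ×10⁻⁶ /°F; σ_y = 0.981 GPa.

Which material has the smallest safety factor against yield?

alloy G

In consistent units (E in GPa, α in ×10⁻⁶/K, σ_y in MPa):
  alloy W: E = 204.3, α = 11.0, σ_y = 349.0 → σ = 240 MPa, n = 1.45
  alloy R: E = 220.0, α = 13.2, σ_y = 940.0 → σ = 310 MPa, n = 3.03
  alloy G: E = 303.5, α = 11.5, σ_y = 255.0 → σ = 374 MPa, n = 0.682
  alloy V: E = 105.6, α = 8.98, σ_y = 981.0 → σ = 101 MPa, n = 9.67
Smallest n: alloy G with n = 0.682.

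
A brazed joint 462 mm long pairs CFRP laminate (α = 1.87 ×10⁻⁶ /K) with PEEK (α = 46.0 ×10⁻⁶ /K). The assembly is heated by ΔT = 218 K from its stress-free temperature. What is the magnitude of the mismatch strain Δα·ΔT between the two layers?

Δα = |1.87 − 46.0|×10⁻⁶/K = 44.1×10⁻⁶/K.
Mismatch strain = Δα·ΔT = 44.1×10⁻⁶ × 218.0 = 9.62×10⁻³.

9.62×10⁻³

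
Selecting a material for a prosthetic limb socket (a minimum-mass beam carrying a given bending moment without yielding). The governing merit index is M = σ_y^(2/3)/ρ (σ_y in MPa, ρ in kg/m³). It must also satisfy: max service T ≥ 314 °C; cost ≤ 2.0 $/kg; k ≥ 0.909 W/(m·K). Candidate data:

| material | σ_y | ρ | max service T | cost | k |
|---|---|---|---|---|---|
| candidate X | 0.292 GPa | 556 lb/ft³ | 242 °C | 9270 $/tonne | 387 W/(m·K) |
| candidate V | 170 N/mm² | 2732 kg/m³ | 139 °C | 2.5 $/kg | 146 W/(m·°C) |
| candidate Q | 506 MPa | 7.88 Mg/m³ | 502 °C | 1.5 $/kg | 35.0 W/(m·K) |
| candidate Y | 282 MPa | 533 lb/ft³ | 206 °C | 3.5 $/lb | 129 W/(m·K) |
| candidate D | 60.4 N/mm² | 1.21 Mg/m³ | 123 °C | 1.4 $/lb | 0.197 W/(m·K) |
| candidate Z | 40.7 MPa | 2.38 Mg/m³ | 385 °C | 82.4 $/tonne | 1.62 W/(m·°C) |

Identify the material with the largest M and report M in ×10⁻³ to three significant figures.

Screen on constraints: max service T ≥ 314 °C; cost ≤ 2.0 $/kg; k ≥ 0.909 W/(m·K). Survivors: candidate Q, candidate Z.
Convert each candidate to consistent units, then evaluate M:
  candidate Q: σ_y = 506.0 MPa, ρ = 7880 kg/m³
  candidate Z: σ_y = 40.70 MPa, ρ = 2380 kg/m³
  candidate Q: M = 8.06×10⁻³
  candidate Z: M = 4.97×10⁻³
Candidate Q ranks first.

candidate Q, M = 8.06×10⁻³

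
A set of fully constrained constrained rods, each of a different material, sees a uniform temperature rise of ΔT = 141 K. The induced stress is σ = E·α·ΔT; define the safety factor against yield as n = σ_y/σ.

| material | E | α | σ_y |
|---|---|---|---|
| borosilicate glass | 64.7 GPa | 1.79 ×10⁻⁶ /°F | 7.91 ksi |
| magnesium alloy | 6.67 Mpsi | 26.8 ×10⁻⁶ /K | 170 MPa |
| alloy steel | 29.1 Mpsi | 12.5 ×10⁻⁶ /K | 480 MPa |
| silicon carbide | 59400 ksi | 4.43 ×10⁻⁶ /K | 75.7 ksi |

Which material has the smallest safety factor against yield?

magnesium alloy

Per material, after unit conversion:
  borosilicate glass: E = 64.70, α = 3.22, σ_y = 54.54 → σ = 29.4 MPa, n = 1.86
  magnesium alloy: E = 45.99, α = 26.8, σ_y = 170.0 → σ = 174 MPa, n = 0.978
  alloy steel: E = 200.6, α = 12.5, σ_y = 480.0 → σ = 354 MPa, n = 1.36
  silicon carbide: E = 409.5, α = 4.43, σ_y = 521.9 → σ = 256 MPa, n = 2.04
Magnesium alloy has the lowest safety factor, n = 0.978.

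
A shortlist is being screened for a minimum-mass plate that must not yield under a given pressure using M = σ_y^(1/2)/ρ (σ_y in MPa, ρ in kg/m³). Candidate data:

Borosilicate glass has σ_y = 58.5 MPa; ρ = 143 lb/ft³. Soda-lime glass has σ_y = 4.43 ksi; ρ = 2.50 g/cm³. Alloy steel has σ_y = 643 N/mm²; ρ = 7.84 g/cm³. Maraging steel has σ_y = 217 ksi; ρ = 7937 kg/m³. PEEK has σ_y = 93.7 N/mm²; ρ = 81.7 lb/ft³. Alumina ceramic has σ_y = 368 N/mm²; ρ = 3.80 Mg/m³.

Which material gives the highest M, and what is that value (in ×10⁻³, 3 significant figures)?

Putting every candidate on a common basis:
  borosilicate glass: σ_y = 58.50 MPa, ρ = 2291 kg/m³
  soda-lime glass: σ_y = 30.54 MPa, ρ = 2500 kg/m³
  alloy steel: σ_y = 643.0 MPa, ρ = 7840 kg/m³
  maraging steel: σ_y = 1496 MPa, ρ = 7937 kg/m³
  PEEK: σ_y = 93.70 MPa, ρ = 1309 kg/m³
  alumina ceramic: σ_y = 368.0 MPa, ρ = 3800 kg/m³
  PEEK: M = 7.40×10⁻³
  alumina ceramic: M = 5.05×10⁻³
  maraging steel: M = 4.87×10⁻³
  borosilicate glass: M = 3.34×10⁻³
  alloy steel: M = 3.23×10⁻³
  soda-lime glass: M = 2.21×10⁻³
PEEK ranks first.

PEEK, M = 7.40×10⁻³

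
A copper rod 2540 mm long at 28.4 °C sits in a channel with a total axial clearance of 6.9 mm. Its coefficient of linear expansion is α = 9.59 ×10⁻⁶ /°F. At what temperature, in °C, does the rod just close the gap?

186 °C

α = 9.59×10⁻⁶/°F × 9/5 = 17.3×10⁻⁶/K.
α·L₀·ΔT = 6.9 mm ⇒ ΔT = 6.9 / (17.3×10⁻⁶ × 2540.0) = 157.4 K.
T = 28.4 + 157.4 = 185.8 °C.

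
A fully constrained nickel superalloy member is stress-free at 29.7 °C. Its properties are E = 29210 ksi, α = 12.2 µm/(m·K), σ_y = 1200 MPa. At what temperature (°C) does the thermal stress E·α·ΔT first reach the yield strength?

518 °C

E = 29210 ksi = 201.4 GPa.
E·α·ΔT = 1200 MPa ⇒ ΔT = 1200 / (201.4×10³ × 12.2×10⁻⁶) = 488.4 K.
T = 29.7 + 488.4 = 518.1 °C.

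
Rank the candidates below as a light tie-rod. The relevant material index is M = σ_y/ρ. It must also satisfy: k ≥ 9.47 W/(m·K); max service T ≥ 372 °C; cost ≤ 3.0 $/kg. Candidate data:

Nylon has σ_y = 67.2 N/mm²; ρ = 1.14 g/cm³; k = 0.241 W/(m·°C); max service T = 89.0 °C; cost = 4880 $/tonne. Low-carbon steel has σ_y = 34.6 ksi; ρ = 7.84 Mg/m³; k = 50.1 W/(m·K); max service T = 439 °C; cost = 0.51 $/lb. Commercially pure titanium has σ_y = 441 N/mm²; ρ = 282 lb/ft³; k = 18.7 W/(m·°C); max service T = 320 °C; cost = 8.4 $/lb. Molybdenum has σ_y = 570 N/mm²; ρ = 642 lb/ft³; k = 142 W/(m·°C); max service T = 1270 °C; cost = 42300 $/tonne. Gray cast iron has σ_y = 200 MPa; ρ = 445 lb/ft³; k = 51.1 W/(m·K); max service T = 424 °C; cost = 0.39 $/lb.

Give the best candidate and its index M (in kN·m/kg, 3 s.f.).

Screen on constraints: k ≥ 9.47 W/(m·K); max service T ≥ 372 °C; cost ≤ 3.0 $/kg. Survivors: low-carbon steel, gray cast iron.
In SI units:
  low-carbon steel: σ_y = 238.6 MPa, ρ = 7840 kg/m³
  gray cast iron: σ_y = 200.0 MPa, ρ = 7128 kg/m³
  low-carbon steel: M = 30.4 kN·m/kg
  gray cast iron: M = 28.1 kN·m/kg
Low-carbon steel ranks first.

low-carbon steel, M = 30.4 kN·m/kg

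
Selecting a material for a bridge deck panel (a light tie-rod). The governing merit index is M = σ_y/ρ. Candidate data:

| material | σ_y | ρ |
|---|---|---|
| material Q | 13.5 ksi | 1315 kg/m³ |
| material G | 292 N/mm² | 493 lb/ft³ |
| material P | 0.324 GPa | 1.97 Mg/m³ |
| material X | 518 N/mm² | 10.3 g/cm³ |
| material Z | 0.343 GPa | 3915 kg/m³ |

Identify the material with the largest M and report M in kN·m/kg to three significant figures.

Normalizing units and computing the index:
  material Q: σ_y = 93.08 MPa, ρ = 1315 kg/m³
  material G: σ_y = 292.0 MPa, ρ = 7897 kg/m³
  material P: σ_y = 324.0 MPa, ρ = 1970 kg/m³
  material X: σ_y = 518.0 MPa, ρ = 10300 kg/m³
  material Z: σ_y = 343.0 MPa, ρ = 3915 kg/m³
  material P: M = 164 kN·m/kg
  material Z: M = 87.6 kN·m/kg
  material Q: M = 70.8 kN·m/kg
  material X: M = 50.3 kN·m/kg
  material G: M = 37.0 kN·m/kg
Material P ranks first.

material P, M = 164 kN·m/kg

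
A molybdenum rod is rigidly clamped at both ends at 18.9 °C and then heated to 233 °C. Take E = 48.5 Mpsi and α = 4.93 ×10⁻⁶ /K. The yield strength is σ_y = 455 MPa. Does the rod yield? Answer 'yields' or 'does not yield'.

E = 48.5 Mpsi = 334.4 GPa.
ΔT = 214.1 K. Constrained thermal stress σ = E·α·ΔT = 334.4×10³ MPa × 4.93×10⁻⁶ × 214.1 = 353 MPa (compressive).
Compare to σ_y = 455 MPa: σ < σ_y, so it does not yield.

does not yield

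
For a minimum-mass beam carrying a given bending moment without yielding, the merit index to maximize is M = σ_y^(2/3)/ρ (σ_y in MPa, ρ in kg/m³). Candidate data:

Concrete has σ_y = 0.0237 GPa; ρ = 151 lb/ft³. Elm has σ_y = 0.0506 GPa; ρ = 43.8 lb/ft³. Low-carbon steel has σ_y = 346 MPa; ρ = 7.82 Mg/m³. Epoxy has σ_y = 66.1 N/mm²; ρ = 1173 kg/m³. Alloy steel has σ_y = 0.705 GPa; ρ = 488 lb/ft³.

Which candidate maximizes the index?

In SI units:
  concrete: σ_y = 23.70 MPa, ρ = 2419 kg/m³
  elm: σ_y = 50.60 MPa, ρ = 701.6 kg/m³
  low-carbon steel: σ_y = 346.0 MPa, ρ = 7820 kg/m³
  epoxy: σ_y = 66.10 MPa, ρ = 1173 kg/m³
  alloy steel: σ_y = 705.0 MPa, ρ = 7817 kg/m³
  elm: M = 19.5×10⁻³
  epoxy: M = 13.9×10⁻³
  alloy steel: M = 10.1×10⁻³
  low-carbon steel: M = 6.30×10⁻³
  concrete: M = 3.41×10⁻³
The maximum is for elm.

elm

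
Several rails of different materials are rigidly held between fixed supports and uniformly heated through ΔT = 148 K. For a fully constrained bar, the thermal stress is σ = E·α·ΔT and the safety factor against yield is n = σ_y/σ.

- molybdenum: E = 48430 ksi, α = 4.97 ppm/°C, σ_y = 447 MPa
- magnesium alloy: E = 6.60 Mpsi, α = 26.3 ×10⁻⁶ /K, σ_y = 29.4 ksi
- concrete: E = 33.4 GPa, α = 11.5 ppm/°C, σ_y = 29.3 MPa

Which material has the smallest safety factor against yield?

In consistent units (E in GPa, α in ×10⁻⁶/K, σ_y in MPa):
  molybdenum: E = 333.9, α = 4.97, σ_y = 447.0 → σ = 246 MPa, n = 1.82
  magnesium alloy: E = 45.51, α = 26.3, σ_y = 202.7 → σ = 177 MPa, n = 1.14
  concrete: E = 33.40, α = 11.5, σ_y = 29.30 → σ = 56.8 MPa, n = 0.515
Concrete has the lowest safety factor, n = 0.515.

concrete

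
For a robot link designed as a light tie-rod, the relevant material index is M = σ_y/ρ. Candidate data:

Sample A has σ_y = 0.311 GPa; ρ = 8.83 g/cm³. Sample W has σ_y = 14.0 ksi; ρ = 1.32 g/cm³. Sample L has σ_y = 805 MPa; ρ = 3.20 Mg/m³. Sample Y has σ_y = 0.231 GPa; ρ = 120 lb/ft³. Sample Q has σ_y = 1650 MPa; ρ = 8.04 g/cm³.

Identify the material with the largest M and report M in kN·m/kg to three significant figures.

In SI units:
  sample A: σ_y = 311.0 MPa, ρ = 8830 kg/m³
  sample W: σ_y = 96.53 MPa, ρ = 1320 kg/m³
  sample L: σ_y = 805.0 MPa, ρ = 3200 kg/m³
  sample Y: σ_y = 231.0 MPa, ρ = 1922 kg/m³
  sample Q: σ_y = 1650 MPa, ρ = 8040 kg/m³
  sample L: M = 252 kN·m/kg
  sample Q: M = 205 kN·m/kg
  sample Y: M = 120 kN·m/kg
  sample W: M = 73.1 kN·m/kg
  sample A: M = 35.2 kN·m/kg
Highest index: sample L.

sample L, M = 252 kN·m/kg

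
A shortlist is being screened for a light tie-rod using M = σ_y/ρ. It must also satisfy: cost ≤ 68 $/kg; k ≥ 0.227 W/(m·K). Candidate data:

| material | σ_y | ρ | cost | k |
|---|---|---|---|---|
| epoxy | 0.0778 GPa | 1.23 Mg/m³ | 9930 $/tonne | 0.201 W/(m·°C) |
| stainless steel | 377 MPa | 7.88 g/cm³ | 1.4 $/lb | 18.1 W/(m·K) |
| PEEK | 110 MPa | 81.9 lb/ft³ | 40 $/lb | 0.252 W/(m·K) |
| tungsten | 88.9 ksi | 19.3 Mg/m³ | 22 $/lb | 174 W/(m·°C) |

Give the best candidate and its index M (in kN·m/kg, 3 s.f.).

stainless steel, M = 47.8 kN·m/kg

Screen on constraints: cost ≤ 68 $/kg; k ≥ 0.227 W/(m·K). Survivors: stainless steel, tungsten.
Normalizing units and computing the index:
  stainless steel: σ_y = 377.0 MPa, ρ = 7880 kg/m³
  tungsten: σ_y = 612.9 MPa, ρ = 19300 kg/m³
  stainless steel: M = 47.8 kN·m/kg
  tungsten: M = 31.8 kN·m/kg
Stainless steel ranks first.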